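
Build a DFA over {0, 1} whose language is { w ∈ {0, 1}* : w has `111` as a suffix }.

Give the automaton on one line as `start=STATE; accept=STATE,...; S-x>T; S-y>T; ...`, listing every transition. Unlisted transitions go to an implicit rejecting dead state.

start=q0; accept=q3; q0-0>q0; q0-1>q1; q1-0>q0; q1-1>q2; q2-0>q0; q2-1>q3; q3-0>q0; q3-1>q3

Remember how much of `111` the current input suffix matches. State q0 means no match yet; q1 means the last symbol is `1`; q2 means the last 2 symbols are `11`; q3 means the last 3 symbols are `111`. Only q3 accepts. On a mismatch, fall back to the longest proper suffix that is still a prefix of `111`.
With 4 states:
        0   1  
>  q0   q0  q1 
   q1   q0  q2 
   q2   q0  q3 
 * q3   q0  q3 
(> = start, * = accepting)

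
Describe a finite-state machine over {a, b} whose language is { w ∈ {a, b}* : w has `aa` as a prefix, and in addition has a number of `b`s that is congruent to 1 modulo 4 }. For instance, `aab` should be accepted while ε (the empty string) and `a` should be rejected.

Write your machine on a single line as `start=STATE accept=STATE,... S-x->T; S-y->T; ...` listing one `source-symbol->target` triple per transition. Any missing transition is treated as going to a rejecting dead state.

start=q0; accept=q4; q0-a->q1; q0-b->q2; q1-a->q3; q1-b->q2; q2-a->q2; q2-b->q2; q3-a->q3; q3-b->q4; q4-a->q4; q4-b->q5; q5-a->q5; q5-b->q6; q6-a->q6; q6-b->q3

Handle the two conditions separately and then intersect. One (4 states) tracks whether the input so far still matches the prefix `aa`; the other (4 states) tracks the count of `b`s modulo 4. Each combined state is a pair, one component from each; accept when both components accept. After merging equivalent states the machine shrinks.
With 7 states:
        a   b  
>  q0   q1  q2 
   q1   q3  q2 
   q2   q2  q2 
   q3   q3  q4 
 * q4   q4  q5 
   q5   q5  q6 
   q6   q6  q3 
(> = start, * = accepting)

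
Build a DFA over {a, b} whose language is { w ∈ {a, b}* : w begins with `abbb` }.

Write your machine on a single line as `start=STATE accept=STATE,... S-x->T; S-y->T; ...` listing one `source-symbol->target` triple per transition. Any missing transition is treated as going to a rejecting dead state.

Check the first 4 symbols one by one: q0 through q3 record how many have matched `abbb` so far; any wrong symbol goes to the dead state q5. After all 4 match we enter the accepting sink q4.
A 6-state machine:
        a   b  
>  q0   q1  q5 
   q1   q5  q2 
   q2   q5  q3 
   q3   q5  q4 
 * q4   q4  q4 
   q5   q5  q5 
(> = start, * = accepting)

start=q0; accept=q4; q0-a->q1; q0-b->q5; q1-a->q5; q1-b->q2; q2-a->q5; q2-b->q3; q3-a->q5; q3-b->q4; q4-a->q4; q4-b->q4; q5-a->q5; q5-b->q5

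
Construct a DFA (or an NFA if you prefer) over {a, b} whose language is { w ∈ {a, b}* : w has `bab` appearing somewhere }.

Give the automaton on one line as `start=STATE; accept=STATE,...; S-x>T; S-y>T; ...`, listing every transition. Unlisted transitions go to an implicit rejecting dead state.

Track how much of `bab` has been matched so far: state S0 is no progress, S3 is the absorbing accept state reached once `bab` has occurred. Intermediate states record partial matches; on a mismatch, fall back to the longest reusable overlap.
        a   b  
>  S0   S0  S1 
   S1   S2  S1 
   S2   S0  S3 
 * S3   S3  S3 
(> = start, * = accepting)

start=S0; accept=S3; S0-a>S0; S0-b>S1; S1-a>S2; S1-b>S1; S2-a>S0; S2-b>S3; S3-a>S3; S3-b>S3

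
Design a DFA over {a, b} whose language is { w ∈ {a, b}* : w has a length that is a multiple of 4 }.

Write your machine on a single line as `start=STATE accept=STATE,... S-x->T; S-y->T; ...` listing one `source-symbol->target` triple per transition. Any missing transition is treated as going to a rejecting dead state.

Count input length modulo 4: every symbol advances one step around the cycle q0 → q1 → q2 → q3 → q0. Accept at q0.
        a   b  
>* q0   q1  q1 
   q1   q2  q2 
   q2   q3  q3 
   q3   q0  q0 
(> = start, * = accepting)

start=q0; accept=q0; q0-a->q1; q0-b->q1; q1-a->q2; q1-b->q2; q2-a->q3; q2-b->q3; q3-a->q0; q3-b->q0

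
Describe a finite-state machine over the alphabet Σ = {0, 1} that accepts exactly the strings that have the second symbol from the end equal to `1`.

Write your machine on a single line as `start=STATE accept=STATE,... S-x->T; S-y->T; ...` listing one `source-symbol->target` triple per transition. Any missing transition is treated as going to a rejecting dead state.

A DFA must remember the last 2 symbols (since which symbol is second-to-last isn't known until the input ends). Use one state per possible window of the last ≤2 symbols; accept from those whose window starts with `1`.
7 states suffice.
        0   1  
>  S0   S1  S2 
   S1   S3  S4 
   S2   S5  S6 
   S3   S3  S4 
   S4   S5  S6 
 * S5   S3  S4 
 * S6   S5  S6 
(> = start, * = accepting)

start=S0; accept=S5,S6; S0-0->S1; S0-1->S2; S1-0->S3; S1-1->S4; S2-0->S5; S2-1->S6; S3-0->S3; S3-1->S4; S4-0->S5; S4-1->S6; S5-0->S3; S5-1->S4; S6-0->S5; S6-1->S6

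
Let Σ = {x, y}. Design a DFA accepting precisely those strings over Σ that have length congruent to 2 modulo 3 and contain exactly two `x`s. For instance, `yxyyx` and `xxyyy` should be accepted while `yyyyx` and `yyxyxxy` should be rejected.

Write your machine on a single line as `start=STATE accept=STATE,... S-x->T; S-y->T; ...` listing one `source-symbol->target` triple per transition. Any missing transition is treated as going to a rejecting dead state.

start=A; accept=D; A-x->B; A-y->C; B-x->D; B-y->E; C-x->E; C-y->F; D-x->G; D-y->H; E-x->H; E-y->I; F-x->I; F-y->A; G-x->G; G-y->G; H-x->G; H-y->J; I-x->J; I-y->B; J-x->G; J-y->D

Run two small machines in parallel and take their product. The first has 3 states tracking the input length modulo 3; the second has 4 states tracking the count of `x`s, saturating at 3. A product state is a pair (one from each), accepting exactly when both do. Minimizing collapses redundant product states.
With 10 states:
       x  y 
>  A   B  C 
   B   D  E 
   C   E  F 
 * D   G  H 
   E   H  I 
   F   I  A 
   G   G  G 
   H   G  J 
   I   J  B 
   J   G  D 
(> = start, * = accepting)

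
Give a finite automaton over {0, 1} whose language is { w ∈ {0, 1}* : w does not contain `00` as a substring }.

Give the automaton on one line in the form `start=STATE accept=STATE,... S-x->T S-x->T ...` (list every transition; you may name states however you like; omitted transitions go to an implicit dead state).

This is the complement of 'contains `00`'. Use the same substring-matching states — s0 through s2 holding how much of `00` has just been matched — but flip the accepting set: everything except the trap s2 accepts.
A 3-state machine:
        0   1  
>* s0   s1  s0 
 * s1   s2  s0 
   s2   s2  s2 
(> = start, * = accepting)

start=s0 accept=s0,s1 s0-0->s1 s0-1->s0 s1-0->s2 s1-1->s0 s2-0->s2 s2-1->s2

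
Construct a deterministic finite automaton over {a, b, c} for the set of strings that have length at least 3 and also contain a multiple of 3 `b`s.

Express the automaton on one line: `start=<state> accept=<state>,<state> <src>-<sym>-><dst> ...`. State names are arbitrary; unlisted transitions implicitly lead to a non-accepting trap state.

start=s0 accept=s5 s0-a->s1 s0-b->s2 s0-c->s1 s1-a->s3 s1-b->s2 s1-c->s3 s2-a->s2 s2-b->s4 s2-c->s2 s3-a->s5 s3-b->s2 s3-c->s5 s4-a->s4 s4-b->s5 s4-c->s4 s5-a->s5 s5-b->s2 s5-c->s5

Build one automaton per condition and run them in lockstep. The first has 5 states tracking the input length, saturating at 4; the second has 3 states tracking the count of `b`s modulo 3. A product state is a pair (one from each), accepting exactly when both do. After merging equivalent states the machine shrinks.
A 6-state machine:
        a   b   c  
>  s0   s1  s2  s1 
   s1   s3  s2  s3 
   s2   s2  s4  s2 
   s3   s5  s2  s5 
   s4   s4  s5  s4 
 * s5   s5  s2  s5 
(> = start, * = accepting)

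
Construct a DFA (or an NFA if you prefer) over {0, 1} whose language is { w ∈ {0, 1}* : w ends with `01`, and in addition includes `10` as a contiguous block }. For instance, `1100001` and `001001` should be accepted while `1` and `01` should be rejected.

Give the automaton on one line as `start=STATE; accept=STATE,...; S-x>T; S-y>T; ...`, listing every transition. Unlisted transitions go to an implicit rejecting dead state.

Handle the two conditions separately and then intersect. The first has 3 states tracking how much of the suffix `01` has currently been matched; the second has 3 states tracking whether and how much of `10` has been seen. A product state is a pair (one from each), accepting exactly when both do. After merging equivalent states the machine shrinks.
        0   1  
>  q0   q0  q1 
   q1   q2  q1 
   q2   q2  q3 
 * q3   q2  q1 
(> = start, * = accepting)

start=q0; accept=q3; q0-0>q0; q0-1>q1; q1-0>q2; q1-1>q1; q2-0>q2; q2-1>q3; q3-0>q2; q3-1>q1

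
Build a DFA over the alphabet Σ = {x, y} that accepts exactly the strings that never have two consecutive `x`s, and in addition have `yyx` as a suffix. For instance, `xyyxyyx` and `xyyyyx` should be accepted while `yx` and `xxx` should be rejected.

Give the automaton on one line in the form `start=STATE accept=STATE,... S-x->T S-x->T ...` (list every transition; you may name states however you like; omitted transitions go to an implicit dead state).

Run two small machines in parallel and take their product. One (3 states) tracks partial matches of the forbidden pattern `xx`; the other (4 states) tracks how much of the suffix `yyx` has currently been matched. Each combined state is a pair, one component from each; accept when both components accept. Minimizing collapses redundant product states.
With 6 states:
       x  y 
>  A   B  C 
   B   D  C 
   C   B  E 
   D   D  D 
   E   F  E 
 * F   D  C 
(> = start, * = accepting)

start=A accept=F A-x->B A-y->C B-x->D B-y->C C-x->B C-y->E D-x->D D-y->D E-x->F E-y->E F-x->D F-y->C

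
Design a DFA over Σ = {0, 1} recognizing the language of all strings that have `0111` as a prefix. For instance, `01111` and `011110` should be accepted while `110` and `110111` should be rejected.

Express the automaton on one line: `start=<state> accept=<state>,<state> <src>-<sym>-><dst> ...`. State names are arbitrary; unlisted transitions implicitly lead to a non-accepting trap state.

Check the first 4 symbols one by one: q0 through q3 record how many have matched `0111` so far; any wrong symbol goes to the dead state q5. After all 4 match we enter the accepting sink q4.
With 6 states:
        0   1  
>  q0   q1  q5 
   q1   q5  q2 
   q2   q5  q3 
   q3   q5  q4 
 * q4   q4  q4 
   q5   q5  q5 
(> = start, * = accepting)

start=q0 accept=q4 q0-0->q1 q0-1->q5 q1-0->q5 q1-1->q2 q2-0->q5 q2-1->q3 q3-0->q5 q3-1->q4 q4-0->q4 q4-1->q4 q5-0->q5 q5-1->q5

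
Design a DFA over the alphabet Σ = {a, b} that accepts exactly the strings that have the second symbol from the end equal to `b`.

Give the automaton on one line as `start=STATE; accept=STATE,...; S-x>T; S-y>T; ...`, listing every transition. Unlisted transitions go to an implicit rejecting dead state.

A DFA must remember the last 2 symbols (since which symbol is second-to-last isn't known until the input ends). Use one state per possible window of the last ≤2 symbols; accept from those whose window starts with `b`.
A 7-state machine:
        a   b  
>  s0   s1  s2 
   s1   s3  s4 
   s2   s5  s6 
   s3   s3  s4 
   s4   s5  s6 
 * s5   s3  s4 
 * s6   s5  s6 
(> = start, * = accepting)

start=s0; accept=s5,s6; s0-a>s1; s0-b>s2; s1-a>s3; s1-b>s4; s2-a>s5; s2-b>s6; s3-a>s3; s3-b>s4; s4-a>s5; s4-b>s6; s5-a>s3; s5-b>s4; s6-a>s5; s6-b>s6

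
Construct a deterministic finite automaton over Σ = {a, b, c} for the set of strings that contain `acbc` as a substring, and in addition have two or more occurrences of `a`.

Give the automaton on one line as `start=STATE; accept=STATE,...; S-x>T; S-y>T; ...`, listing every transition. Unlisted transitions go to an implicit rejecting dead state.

Handle the two conditions separately and then intersect. The first has 5 states tracking whether and how much of `acbc` has been seen; the second has 4 states tracking the count of `a`s, saturating at 3. A product state is a pair (one from each), accepting exactly when both do. After merging equivalent states the machine shrinks.
With 10 states:
        a   b   c  
>  q0   q1  q0  q0 
   q1   q2  q3  q4 
   q2   q2  q3  q5 
   q3   q2  q3  q3 
   q4   q2  q6  q3 
   q5   q2  q7  q3 
   q6   q2  q3  q8 
   q7   q2  q3  q9 
   q8   q9  q8  q8 
 * q9   q9  q9  q9 
(> = start, * = accepting)

start=q0; accept=q9; q0-a>q1; q0-b>q0; q0-c>q0; q1-a>q2; q1-b>q3; q1-c>q4; q2-a>q2; q2-b>q3; q2-c>q5; q3-a>q2; q3-b>q3; q3-c>q3; q4-a>q2; q4-b>q6; q4-c>q3; q5-a>q2; q5-b>q7; q5-c>q3; q6-a>q2; q6-b>q3; q6-c>q8; q7-a>q2; q7-b>q3; q7-c>q9; q8-a>q9; q8-b>q8; q8-c>q8; q9-a>q9; q9-b>q9; q9-c>q9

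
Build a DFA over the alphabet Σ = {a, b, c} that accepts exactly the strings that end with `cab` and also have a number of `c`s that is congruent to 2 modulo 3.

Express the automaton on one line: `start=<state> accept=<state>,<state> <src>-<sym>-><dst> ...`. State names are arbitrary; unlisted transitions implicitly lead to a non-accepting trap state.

Handle the two conditions separately and then intersect. One (4 states) tracks how much of the suffix `cab` has currently been matched; the other (3 states) tracks the count of `c`s modulo 3. Each combined state is a pair, one component from each; accept when both components accept. After merging equivalent states the machine shrinks.
With 6 states:
        a   b   c  
>  q0   q0  q0  q1 
   q1   q1  q1  q2 
   q2   q3  q4  q0 
   q3   q4  q5  q0 
   q4   q4  q4  q0 
 * q5   q4  q4  q0 
(> = start, * = accepting)

start=q0 accept=q5 q0-a->q0 q0-b->q0 q0-c->q1 q1-a->q1 q1-b->q1 q1-c->q2 q2-a->q3 q2-b->q4 q2-c->q0 q3-a->q4 q3-b->q5 q3-c->q0 q4-a->q4 q4-b->q4 q4-c->q0 q5-a->q4 q5-b->q4 q5-c->q0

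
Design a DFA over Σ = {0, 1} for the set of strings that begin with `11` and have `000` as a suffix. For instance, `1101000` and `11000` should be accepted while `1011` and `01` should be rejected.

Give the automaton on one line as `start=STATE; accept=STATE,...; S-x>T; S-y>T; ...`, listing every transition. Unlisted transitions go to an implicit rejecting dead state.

start=S0; accept=S9; S0-0>S1; S0-1>S2; S1-0>S3; S1-1>S4; S2-0>S1; S2-1>S5; S3-0>S6; S3-1>S4; S4-0>S1; S4-1>S4; S5-0>S7; S5-1>S5; S6-0>S6; S6-1>S4; S7-0>S8; S7-1>S5; S8-0>S9; S8-1>S5; S9-0>S9; S9-1>S5

Handle the two conditions separately and then intersect. The first has 4 states tracking whether the input so far still matches the prefix `11`; the second has 4 states tracking how much of the suffix `000` has currently been matched. A product state is a pair (one from each), accepting exactly when both do.
        0   1  
>  S0   S1  S2 
   S1   S3  S4 
   S2   S1  S5 
   S3   S6  S4 
   S4   S1  S4 
   S5   S7  S5 
   S6   S6  S4 
   S7   S8  S5 
   S8   S9  S5 
 * S9   S9  S5 
(> = start, * = accepting)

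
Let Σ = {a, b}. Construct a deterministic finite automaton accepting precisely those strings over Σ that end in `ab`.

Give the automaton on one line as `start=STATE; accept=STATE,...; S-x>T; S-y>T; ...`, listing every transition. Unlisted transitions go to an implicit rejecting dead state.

Remember how much of `ab` the current input suffix matches. State S0 means no match yet; S1 means the last symbol is `a`; S2 means the last 2 symbols are `ab`. Only S2 accepts. On a mismatch, fall back to the longest proper suffix that is still a prefix of `ab`.
        a   b  
>  S0   S1  S0 
   S1   S1  S2 
 * S2   S1  S0 
(> = start, * = accepting)

start=S0; accept=S2; S0-a>S1; S0-b>S0; S1-a>S1; S1-b>S2; S2-a>S1; S2-b>S0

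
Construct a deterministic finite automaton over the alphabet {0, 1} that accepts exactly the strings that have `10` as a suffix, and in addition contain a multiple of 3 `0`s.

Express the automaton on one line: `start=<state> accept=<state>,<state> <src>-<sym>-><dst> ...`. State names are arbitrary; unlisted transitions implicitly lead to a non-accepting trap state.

Run two small machines in parallel and take their product. One (3 states) tracks how much of the suffix `10` has currently been matched; the other (3 states) tracks the count of `0`s modulo 3. Each combined state is a pair, one component from each; accept when both components accept.
9 states suffice.
        0   1  
>  s0   s1  s2 
   s1   s3  s4 
   s2   s5  s2 
   s3   s0  s6 
   s4   s7  s4 
   s5   s3  s4 
   s6   s8  s6 
   s7   s0  s6 
 * s8   s1  s2 
(> = start, * = accepting)

start=s0 accept=s8 s0-0->s1 s0-1->s2 s1-0->s3 s1-1->s4 s2-0->s5 s2-1->s2 s3-0->s0 s3-1->s6 s4-0->s7 s4-1->s4 s5-0->s3 s5-1->s4 s6-0->s8 s6-1->s6 s7-0->s0 s7-1->s6 s8-0->s1 s8-1->s2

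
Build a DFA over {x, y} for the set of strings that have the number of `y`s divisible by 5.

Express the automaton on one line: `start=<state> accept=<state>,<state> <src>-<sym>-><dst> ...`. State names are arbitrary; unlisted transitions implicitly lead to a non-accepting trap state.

Keep the running count of `y`s modulo 5: each `y` advances along the cycle A → B → C → D → E → A while other symbols loop. Accept at A.
5 states suffice.
       x  y 
>* A   A  B 
   B   B  C 
   C   C  D 
   D   D  E 
   E   E  A 
(> = start, * = accepting)

start=A accept=A A-x->A A-y->B B-x->B B-y->C C-x->C C-y->D D-x->D D-y->E E-x->E E-y->A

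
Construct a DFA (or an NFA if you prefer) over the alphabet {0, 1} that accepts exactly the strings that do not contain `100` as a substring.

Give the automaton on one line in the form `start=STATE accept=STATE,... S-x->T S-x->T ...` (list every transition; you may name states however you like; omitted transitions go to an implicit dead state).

Track partial matches of the forbidden pattern `100`. State q3 is a dead state reached once `100` has occurred; every other state accepts. q0 means no part of `100` is currently matched.
A 4-state machine:
        0   1  
>* q0   q0  q1 
 * q1   q2  q1 
 * q2   q3  q1 
   q3   q3  q3 
(> = start, * = accepting)

start=q0 accept=q0,q1,q2 q0-0->q0 q0-1->q1 q1-0->q2 q1-1->q1 q2-0->q3 q2-1->q1 q3-0->q3 q3-1->q3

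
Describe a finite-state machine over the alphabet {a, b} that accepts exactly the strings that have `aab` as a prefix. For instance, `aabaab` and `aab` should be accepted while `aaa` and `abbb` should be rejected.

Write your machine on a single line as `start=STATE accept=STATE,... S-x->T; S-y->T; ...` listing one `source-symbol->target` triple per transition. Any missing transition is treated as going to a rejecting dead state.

start=q0; accept=q3; q0-a->q1; q0-b->q4; q1-a->q2; q1-b->q4; q2-a->q4; q2-b->q3; q3-a->q3; q3-b->q3; q4-a->q4; q4-b->q4

Walk along `aab` while the input agrees: from q0 take `a` to q1, and so on. Any deviation drops to the rejecting sink q4. Once q3 is reached the prefix is confirmed and every continuation is accepted.
A 5-state machine:
        a   b  
>  q0   q1  q4 
   q1   q2  q4 
   q2   q4  q3 
 * q3   q3  q3 
   q4   q4  q4 
(> = start, * = accepting)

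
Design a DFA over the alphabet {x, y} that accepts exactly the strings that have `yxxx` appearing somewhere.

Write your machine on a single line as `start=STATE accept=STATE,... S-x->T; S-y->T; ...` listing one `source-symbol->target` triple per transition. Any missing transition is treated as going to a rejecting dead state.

start=q0; accept=q4; q0-x->q0; q0-y->q1; q1-x->q2; q1-y->q1; q2-x->q3; q2-y->q1; q3-x->q4; q3-y->q1; q4-x->q4; q4-y->q4

Track how much of `yxxx` has been matched so far: state q0 is no progress, q4 is the absorbing accept state reached once `yxxx` has occurred. Intermediate states record partial matches; on a mismatch, fall back to the longest reusable overlap.
        x   y  
>  q0   q0  q1 
   q1   q2  q1 
   q2   q3  q1 
   q3   q4  q1 
 * q4   q4  q4 
(> = start, * = accepting)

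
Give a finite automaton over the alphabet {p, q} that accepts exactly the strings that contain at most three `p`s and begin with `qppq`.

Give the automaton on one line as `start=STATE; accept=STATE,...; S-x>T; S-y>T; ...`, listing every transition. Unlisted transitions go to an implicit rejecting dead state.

start=s0; accept=s5,s6; s0-p>s1; s0-q>s2; s1-p>s1; s1-q>s1; s2-p>s3; s2-q>s1; s3-p>s4; s3-q>s1; s4-p>s1; s4-q>s5; s5-p>s6; s5-q>s5; s6-p>s1; s6-q>s6

Build one automaton per condition and run them in lockstep. One (5 states) tracks the count of `p`s, saturating at 4; the other (6 states) tracks whether the input so far still matches the prefix `qppq`. Each combined state is a pair, one component from each; accept when both components accept. Minimizing collapses redundant product states.
        p   q  
>  s0   s1  s2 
   s1   s1  s1 
   s2   s3  s1 
   s3   s4  s1 
   s4   s1  s5 
 * s5   s6  s5 
 * s6   s1  s6 
(> = start, * = accepting)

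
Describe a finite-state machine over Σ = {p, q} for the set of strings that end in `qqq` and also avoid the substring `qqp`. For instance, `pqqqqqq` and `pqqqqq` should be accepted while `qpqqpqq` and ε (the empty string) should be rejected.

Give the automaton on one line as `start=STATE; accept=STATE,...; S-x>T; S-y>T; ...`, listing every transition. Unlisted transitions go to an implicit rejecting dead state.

start=s0; accept=s4; s0-p>s0; s0-q>s1; s1-p>s0; s1-q>s2; s2-p>s3; s2-q>s4; s3-p>s3; s3-q>s3; s4-p>s3; s4-q>s4

Build one automaton per condition and run them in lockstep. One (4 states) tracks how much of the suffix `qqq` has currently been matched; the other (4 states) tracks partial matches of the forbidden pattern `qqp`. Each combined state is a pair, one component from each; accept when both components accept. Minimizing collapses redundant product states.
A 5-state machine:
        p   q  
>  s0   s0  s1 
   s1   s0  s2 
   s2   s3  s4 
   s3   s3  s3 
 * s4   s3  s4 
(> = start, * = accepting)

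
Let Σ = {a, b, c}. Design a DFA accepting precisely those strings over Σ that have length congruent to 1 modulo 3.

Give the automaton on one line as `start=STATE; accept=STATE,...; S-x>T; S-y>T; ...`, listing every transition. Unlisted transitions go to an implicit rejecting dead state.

Count input length modulo 3: every symbol advances one step around the cycle q0 → q1 → q2 → q0. Accept at q1.
A 3-state machine:
        a   b   c  
>  q0   q1  q1  q1 
 * q1   q2  q2  q2 
   q2   q0  q0  q0 
(> = start, * = accepting)

start=q0; accept=q1; q0-a>q1; q0-b>q1; q0-c>q1; q1-a>q2; q1-b>q2; q1-c>q2; q2-a>q0; q2-b>q0; q2-c>q0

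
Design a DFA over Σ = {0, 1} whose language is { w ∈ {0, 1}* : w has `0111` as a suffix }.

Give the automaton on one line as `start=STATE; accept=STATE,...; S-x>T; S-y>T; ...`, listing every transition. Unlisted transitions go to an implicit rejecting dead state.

Let each state record the length of the longest suffix of the input read so far that is also a prefix of `0111`. B means the last symbol is `0`; C means the last 2 symbols are `01`; D means the last 3 symbols are `011`; E means the last 4 symbols are `0111`. Accept only at E, where the string currently ends in `0111`.
A 5-state machine:
       0  1 
>  A   B  A 
   B   B  C 
   C   B  D 
   D   B  E 
 * E   B  A 
(> = start, * = accepting)

start=A; accept=E; A-0>B; A-1>A; B-0>B; B-1>C; C-0>B; C-1>D; D-0>B; D-1>E; E-0>B; E-1>A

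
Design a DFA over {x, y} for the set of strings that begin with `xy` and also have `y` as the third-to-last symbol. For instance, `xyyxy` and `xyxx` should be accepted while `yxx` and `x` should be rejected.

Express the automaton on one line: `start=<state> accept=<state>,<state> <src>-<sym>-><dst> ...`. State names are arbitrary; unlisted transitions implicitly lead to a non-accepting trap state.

Build one automaton per condition and run them in lockstep. The first has 4 states tracking whether the input so far still matches the prefix `xy`; the second has 15 states tracking the last 3 symbols read. A product state is a pair (one from each), accepting exactly when both do.
       x  y 
>  A   B  C 
   B   D  E 
   C   F  G 
   D   H  I 
   E   J  K 
   F   L  M 
   G   N  O 
   H   H  I 
   I   P  Q 
   J   R  S 
   K   T  U 
   L   H  I 
   M   P  Q 
   N   L  M 
   O   N  O 
   P   L  M 
   Q   N  O 
 * R   V  W 
 * S   J  K 
 * T   R  S 
 * U   T  U 
   V   V  W 
   W   J  K 
(> = start, * = accepting)

start=A accept=R,S,T,U A-x->B A-y->C B-x->D B-y->E C-x->F C-y->G D-x->H D-y->I E-x->J E-y->K F-x->L F-y->M G-x->N G-y->O H-x->H H-y->I I-x->P I-y->Q J-x->R J-y->S K-x->T K-y->U L-x->H L-y->I M-x->P M-y->Q N-x->L N-y->M O-x->N O-y->O P-x->L P-y->M Q-x->N Q-y->O R-x->V R-y->W S-x->J S-y->K T-x->R T-y->S U-x->T U-y->U V-x->V V-y->W W-x->J W-y->K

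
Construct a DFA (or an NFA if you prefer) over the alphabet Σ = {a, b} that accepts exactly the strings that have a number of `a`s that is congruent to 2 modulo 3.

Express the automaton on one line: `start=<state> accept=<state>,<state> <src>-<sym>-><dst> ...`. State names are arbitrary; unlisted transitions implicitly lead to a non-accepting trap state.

start=s0 accept=s2 s0-a->s1 s0-b->s0 s1-a->s2 s1-b->s1 s2-a->s0 s2-b->s2

The only thing that matters is how many `a`s have appeared, reduced mod 3. Use one state per residue: s0 for 0, …, s2 for 2. Reading `a` moves to the next residue; anything else stays put. s2 is accepting.
With 3 states:
        a   b  
>  s0   s1  s0 
   s1   s2  s1 
 * s2   s0  s2 
(> = start, * = accepting)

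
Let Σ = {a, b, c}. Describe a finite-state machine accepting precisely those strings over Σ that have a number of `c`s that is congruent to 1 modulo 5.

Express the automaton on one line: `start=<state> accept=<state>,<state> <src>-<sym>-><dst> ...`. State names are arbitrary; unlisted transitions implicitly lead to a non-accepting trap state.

Keep the running count of `c`s modulo 5: each `c` advances along the cycle S0 → S1 → S2 → S3 → S4 → S0 while other symbols loop. Accept at S1.
A 5-state machine:
        a   b   c  
>  S0   S0  S0  S1 
 * S1   S1  S1  S2 
   S2   S2  S2  S3 
   S3   S3  S3  S4 
   S4   S4  S4  S0 
(> = start, * = accepting)

start=S0 accept=S1 S0-a->S0 S0-b->S0 S0-c->S1 S1-a->S1 S1-b->S1 S1-c->S2 S2-a->S2 S2-b->S2 S2-c->S3 S3-a->S3 S3-b->S3 S3-c->S4 S4-a->S4 S4-b->S4 S4-c->S0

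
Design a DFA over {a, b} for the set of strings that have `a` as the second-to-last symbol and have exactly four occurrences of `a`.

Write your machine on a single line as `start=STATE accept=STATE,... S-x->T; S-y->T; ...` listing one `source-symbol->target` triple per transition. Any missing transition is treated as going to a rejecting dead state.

Run two small machines in parallel and take their product. One (7 states) tracks the last 2 symbols read; the other (6 states) tracks the count of `a`s, saturating at 5. Each combined state is a pair, one component from each; accept when both components accept.
          a    b  
>  q0     q1   q2 
   q1     q3   q4 
   q2     q5   q6 
   q3     q7   q8 
   q4     q9  q10 
   q5     q3   q4 
   q6     q5   q6 
   q7    q11  q12 
   q8    q13  q14 
   q9     q7   q8 
   q10    q9  q10 
 * q11   q15  q16 
   q12   q17  q18 
   q13   q11  q12 
   q14   q13  q14 
   q15   q15  q19 
 * q16   q20  q21 
   q17   q15  q16 
   q18   q17  q18 
   q19   q20  q22 
   q20   q15  q19 
   q21   q20  q21 
   q22   q20  q22 
(> = start, * = accepting)

start=q0; accept=q11,q16; q0-a->q1; q0-b->q2; q1-a->q3; q1-b->q4; q2-a->q5; q2-b->q6; q3-a->q7; q3-b->q8; q4-a->q9; q4-b->q10; q5-a->q3; q5-b->q4; q6-a->q5; q6-b->q6; q7-a->q11; q7-b->q12; q8-a->q13; q8-b->q14; q9-a->q7; q9-b->q8; q10-a->q9; q10-b->q10; q11-a->q15; q11-b->q16; q12-a->q17; q12-b->q18; q13-a->q11; q13-b->q12; q14-a->q13; q14-b->q14; q15-a->q15; q15-b->q19; q16-a->q20; q16-b->q21; q17-a->q15; q17-b->q16; q18-a->q17; q18-b->q18; q19-a->q20; q19-b->q22; q20-a->q15; q20-b->q19; q21-a->q20; q21-b->q21; q22-a->q20; q22-b->q22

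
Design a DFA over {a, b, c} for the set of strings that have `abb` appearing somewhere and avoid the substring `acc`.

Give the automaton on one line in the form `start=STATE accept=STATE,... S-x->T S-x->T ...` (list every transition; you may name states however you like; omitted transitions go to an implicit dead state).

start=q0 accept=q4,q6,q7 q0-a->q1 q0-b->q0 q0-c->q0 q1-a->q1 q1-b->q2 q1-c->q3 q2-a->q1 q2-b->q4 q2-c->q0 q3-a->q1 q3-b->q0 q3-c->q5 q4-a->q6 q4-b->q4 q4-c->q4 q5-a->q5 q5-b->q5 q5-c->q5 q6-a->q6 q6-b->q4 q6-c->q7 q7-a->q6 q7-b->q4 q7-c->q5

Build one automaton per condition and run them in lockstep. One (4 states) tracks whether and how much of `abb` has been seen; the other (4 states) tracks partial matches of the forbidden pattern `acc`. Each combined state is a pair, one component from each; accept when both components accept. After merging equivalent states the machine shrinks.
8 states suffice.
        a   b   c  
>  q0   q1  q0  q0 
   q1   q1  q2  q3 
   q2   q1  q4  q0 
   q3   q1  q0  q5 
 * q4   q6  q4  q4 
   q5   q5  q5  q5 
 * q6   q6  q4  q7 
 * q7   q6  q4  q5 
(> = start, * = accepting)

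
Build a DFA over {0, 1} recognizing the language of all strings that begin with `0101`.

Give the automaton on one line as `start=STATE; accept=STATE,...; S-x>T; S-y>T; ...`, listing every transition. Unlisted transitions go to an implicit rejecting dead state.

start=q0; accept=q4; q0-0>q1; q0-1>q5; q1-0>q5; q1-1>q2; q2-0>q3; q2-1>q5; q3-0>q5; q3-1>q4; q4-0>q4; q4-1>q4; q5-0>q5; q5-1>q5

Walk along `0101` while the input agrees: from q0 take `0` to q1, and so on. Any deviation drops to the rejecting sink q5. Once q4 is reached the prefix is confirmed and every continuation is accepted.
With 6 states:
        0   1  
>  q0   q1  q5 
   q1   q5  q2 
   q2   q3  q5 
   q3   q5  q4 
 * q4   q4  q4 
   q5   q5  q5 
(> = start, * = accepting)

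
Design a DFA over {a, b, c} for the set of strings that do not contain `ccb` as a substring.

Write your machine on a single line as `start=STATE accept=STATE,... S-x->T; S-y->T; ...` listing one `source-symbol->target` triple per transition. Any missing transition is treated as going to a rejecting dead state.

start=q0; accept=q0,q1,q2; q0-a->q0; q0-b->q0; q0-c->q1; q1-a->q0; q1-b->q0; q1-c->q2; q2-a->q0; q2-b->q3; q2-c->q2; q3-a->q3; q3-b->q3; q3-c->q3

This is the complement of 'contains `ccb`'. Use the same substring-matching states — q0 through q3 holding how much of `ccb` has just been matched — but flip the accepting set: everything except the trap q3 accepts.
With 4 states:
        a   b   c  
>* q0   q0  q0  q1 
 * q1   q0  q0  q2 
 * q2   q0  q3  q2 
   q3   q3  q3  q3 
(> = start, * = accepting)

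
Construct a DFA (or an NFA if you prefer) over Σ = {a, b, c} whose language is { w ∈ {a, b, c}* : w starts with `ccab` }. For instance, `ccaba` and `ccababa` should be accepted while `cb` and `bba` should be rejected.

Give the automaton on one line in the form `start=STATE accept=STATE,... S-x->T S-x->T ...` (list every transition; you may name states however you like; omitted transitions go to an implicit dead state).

Walk along `ccab` while the input agrees: from q0 take `c` to q1, and so on. Any deviation drops to the rejecting sink q5. Once q4 is reached the prefix is confirmed and every continuation is accepted.
With 6 states:
        a   b   c  
>  q0   q5  q5  q1 
   q1   q5  q5  q2 
   q2   q3  q5  q5 
   q3   q5  q4  q5 
 * q4   q4  q4  q4 
   q5   q5  q5  q5 
(> = start, * = accepting)

start=q0 accept=q4 q0-a->q5 q0-b->q5 q0-c->q1 q1-a->q5 q1-b->q5 q1-c->q2 q2-a->q3 q2-b->q5 q2-c->q5 q3-a->q5 q3-b->q4 q3-c->q5 q4-a->q4 q4-b->q4 q4-c->q4 q5-a->q5 q5-b->q5 q5-c->q5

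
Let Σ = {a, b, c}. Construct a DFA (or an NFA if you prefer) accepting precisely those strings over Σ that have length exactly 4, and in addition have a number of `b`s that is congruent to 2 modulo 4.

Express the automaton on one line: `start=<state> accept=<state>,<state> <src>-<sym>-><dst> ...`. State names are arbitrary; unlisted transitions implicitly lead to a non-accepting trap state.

Handle the two conditions separately and then intersect. The first has 6 states tracking the input length, saturating at 5; the second has 4 states tracking the count of `b`s modulo 4. A product state is a pair (one from each), accepting exactly when both do. Equivalent product states are then merged.
A 10-state machine:
        a   b   c  
>  s0   s1  s2  s1 
   s1   s3  s4  s3 
   s2   s4  s5  s4 
   s3   s6  s7  s6 
   s4   s7  s8  s7 
   s5   s8  s6  s8 
   s6   s6  s6  s6 
   s7   s6  s9  s6 
   s8   s9  s6  s9 
 * s9   s6  s6  s6 
(> = start, * = accepting)

start=s0 accept=s9 s0-a->s1 s0-b->s2 s0-c->s1 s1-a->s3 s1-b->s4 s1-c->s3 s2-a->s4 s2-b->s5 s2-c->s4 s3-a->s6 s3-b->s7 s3-c->s6 s4-a->s7 s4-b->s8 s4-c->s7 s5-a->s8 s5-b->s6 s5-c->s8 s6-a->s6 s6-b->s6 s6-c->s6 s7-a->s6 s7-b->s9 s7-c->s6 s8-a->s9 s8-b->s6 s8-c->s9 s9-a->s6 s9-b->s6 s9-c->s6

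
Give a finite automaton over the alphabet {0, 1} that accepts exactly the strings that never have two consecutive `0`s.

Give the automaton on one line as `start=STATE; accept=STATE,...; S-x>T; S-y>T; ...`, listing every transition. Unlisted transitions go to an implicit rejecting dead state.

start=q0; accept=q0,q1; q0-0>q1; q0-1>q0; q1-0>q2; q1-1>q0; q2-0>q2; q2-1>q2

Track partial matches of the forbidden pattern `00`. State q2 is a dead state reached once `00` has occurred; every other state accepts. q0 means no part of `00` is currently matched.
A 3-state machine:
        0   1  
>* q0   q1  q0 
 * q1   q2  q0 
   q2   q2  q2 
(> = start, * = accepting)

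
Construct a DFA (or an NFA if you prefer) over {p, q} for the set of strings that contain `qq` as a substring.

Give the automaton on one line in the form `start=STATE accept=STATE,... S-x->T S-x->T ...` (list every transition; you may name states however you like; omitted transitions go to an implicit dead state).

States S0..S1 record the length of the longest prefix of `qq` that matches the current input suffix. Reaching S2 means `qq` has been seen, and we stay there forever. Accept from S2.
        p   q  
>  S0   S0  S1 
   S1   S0  S2 
 * S2   S2  S2 
(> = start, * = accepting)

start=S0 accept=S2 S0-p->S0 S0-q->S1 S1-p->S0 S1-q->S2 S2-p->S2 S2-q->S2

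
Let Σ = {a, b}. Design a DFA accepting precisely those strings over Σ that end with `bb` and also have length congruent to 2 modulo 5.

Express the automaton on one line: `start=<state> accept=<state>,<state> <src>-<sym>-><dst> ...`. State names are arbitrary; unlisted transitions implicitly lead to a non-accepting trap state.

Build one automaton per condition and run them in lockstep. One (3 states) tracks how much of the suffix `bb` has currently been matched; the other (5 states) tracks the input length modulo 5. Each combined state is a pair, one component from each; accept when both components accept.
15 states suffice.
          a    b  
>  q0     q1   q2 
   q1     q3   q4 
   q2     q3   q5 
   q3     q6   q7 
   q4     q6   q8 
 * q5     q6   q8 
   q6     q9  q10 
   q7     q9  q11 
   q8     q9  q11 
   q9     q0  q12 
   q10    q0  q13 
   q11    q0  q13 
   q12    q1  q14 
   q13    q1  q14 
   q14    q3   q5 
(> = start, * = accepting)

start=q0 accept=q5 q0-a->q1 q0-b->q2 q1-a->q3 q1-b->q4 q2-a->q3 q2-b->q5 q3-a->q6 q3-b->q7 q4-a->q6 q4-b->q8 q5-a->q6 q5-b->q8 q6-a->q9 q6-b->q10 q7-a->q9 q7-b->q11 q8-a->q9 q8-b->q11 q9-a->q0 q9-b->q12 q10-a->q0 q10-b->q13 q11-a->q0 q11-b->q13 q12-a->q1 q12-b->q14 q13-a->q1 q13-b->q14 q14-a->q3 q14-b->q5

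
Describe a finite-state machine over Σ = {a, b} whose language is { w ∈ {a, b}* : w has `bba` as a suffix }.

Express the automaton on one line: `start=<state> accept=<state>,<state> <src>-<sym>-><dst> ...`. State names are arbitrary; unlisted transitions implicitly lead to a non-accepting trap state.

Remember how much of `bba` the current input suffix matches. State q0 means no match yet; q1 means the last symbol is `b`; q2 means the last 2 symbols are `bb`; q3 means the last 3 symbols are `bba`. Only q3 accepts. On a mismatch, fall back to the longest proper suffix that is still a prefix of `bba`.
With 4 states:
        a   b  
>  q0   q0  q1 
   q1   q0  q2 
   q2   q3  q2 
 * q3   q0  q1 
(> = start, * = accepting)

start=q0 accept=q3 q0-a->q0 q0-b->q1 q1-a->q0 q1-b->q2 q2-a->q3 q2-b->q2 q3-a->q0 q3-b->q1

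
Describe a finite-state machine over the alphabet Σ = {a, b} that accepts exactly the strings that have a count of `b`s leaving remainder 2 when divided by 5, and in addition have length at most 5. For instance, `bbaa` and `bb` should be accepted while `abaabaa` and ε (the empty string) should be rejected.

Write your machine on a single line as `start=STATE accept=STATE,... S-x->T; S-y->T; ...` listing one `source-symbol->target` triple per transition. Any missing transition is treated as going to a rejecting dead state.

start=q0; accept=q5,q8,q11,q12; q0-a->q1; q0-b->q2; q1-a->q3; q1-b->q4; q2-a->q4; q2-b->q5; q3-a->q6; q3-b->q7; q4-a->q7; q4-b->q8; q5-a->q8; q5-b->q9; q6-a->q9; q6-b->q10; q7-a->q10; q7-b->q11; q8-a->q11; q8-b->q9; q9-a->q9; q9-b->q9; q10-a->q9; q10-b->q12; q11-a->q12; q11-b->q9; q12-a->q9; q12-b->q9

Build one automaton per condition and run them in lockstep. One (5 states) tracks the count of `b`s modulo 5; the other (7 states) tracks the input length, saturating at 6. Each combined state is a pair, one component from each; accept when both components accept. Minimizing collapses redundant product states.
A 13-state machine:
          a    b  
>  q0     q1   q2 
   q1     q3   q4 
   q2     q4   q5 
   q3     q6   q7 
   q4     q7   q8 
 * q5     q8   q9 
   q6     q9  q10 
   q7    q10  q11 
 * q8    q11   q9 
   q9     q9   q9 
   q10    q9  q12 
 * q11   q12   q9 
 * q12    q9   q9 
(> = start, * = accepting)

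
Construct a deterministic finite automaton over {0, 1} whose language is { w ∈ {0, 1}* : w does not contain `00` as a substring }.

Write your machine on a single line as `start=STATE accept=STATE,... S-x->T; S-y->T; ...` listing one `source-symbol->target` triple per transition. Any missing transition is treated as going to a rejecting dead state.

Track partial matches of the forbidden pattern `00`. State S2 is a dead state reached once `00` has occurred; every other state accepts. S0 means no part of `00` is currently matched.
A 3-state machine:
        0   1  
>* S0   S1  S0 
 * S1   S2  S0 
   S2   S2  S2 
(> = start, * = accepting)

start=S0; accept=S0,S1; S0-0->S1; S0-1->S0; S1-0->S2; S1-1->S0; S2-0->S2; S2-1->S2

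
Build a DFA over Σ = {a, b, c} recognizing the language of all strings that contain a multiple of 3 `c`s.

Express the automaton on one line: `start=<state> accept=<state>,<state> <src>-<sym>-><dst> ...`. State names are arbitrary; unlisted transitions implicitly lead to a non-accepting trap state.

The only thing that matters is how many `c`s have appeared, reduced mod 3. Use one state per residue: S0 for 0, …, S2 for 2. Reading `c` moves to the next residue; anything else stays put. S0 is accepting.
3 states suffice.
        a   b   c  
>* S0   S0  S0  S1 
   S1   S1  S1  S2 
   S2   S2  S2  S0 
(> = start, * = accepting)

start=S0 accept=S0 S0-a->S0 S0-b->S0 S0-c->S1 S1-a->S1 S1-b->S1 S1-c->S2 S2-a->S2 S2-b->S2 S2-c->S0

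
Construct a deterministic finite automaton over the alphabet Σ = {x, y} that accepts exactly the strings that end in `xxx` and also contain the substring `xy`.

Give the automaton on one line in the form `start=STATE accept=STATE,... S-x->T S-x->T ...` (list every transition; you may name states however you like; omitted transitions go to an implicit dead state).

start=q0 accept=q5 q0-x->q1 q0-y->q0 q1-x->q1 q1-y->q2 q2-x->q3 q2-y->q2 q3-x->q4 q3-y->q2 q4-x->q5 q4-y->q2 q5-x->q5 q5-y->q2

Handle the two conditions separately and then intersect. The first has 4 states tracking how much of the suffix `xxx` has currently been matched; the second has 3 states tracking whether and how much of `xy` has been seen. A product state is a pair (one from each), accepting exactly when both do. Equivalent product states are then merged.
A 6-state machine:
        x   y  
>  q0   q1  q0 
   q1   q1  q2 
   q2   q3  q2 
   q3   q4  q2 
   q4   q5  q2 
 * q5   q5  q2 
(> = start, * = accepting)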